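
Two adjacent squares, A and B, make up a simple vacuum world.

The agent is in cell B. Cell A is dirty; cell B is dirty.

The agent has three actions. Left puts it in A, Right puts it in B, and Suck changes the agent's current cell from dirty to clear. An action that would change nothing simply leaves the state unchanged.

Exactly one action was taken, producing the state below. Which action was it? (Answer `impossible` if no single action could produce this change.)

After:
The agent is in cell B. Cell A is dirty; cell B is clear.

try  Left: (A; A:dirty, B:dirty)
try Right: (B; A:dirty, B:dirty)
try  Suck: (B; A:dirty, B:clear)  ← match

Suck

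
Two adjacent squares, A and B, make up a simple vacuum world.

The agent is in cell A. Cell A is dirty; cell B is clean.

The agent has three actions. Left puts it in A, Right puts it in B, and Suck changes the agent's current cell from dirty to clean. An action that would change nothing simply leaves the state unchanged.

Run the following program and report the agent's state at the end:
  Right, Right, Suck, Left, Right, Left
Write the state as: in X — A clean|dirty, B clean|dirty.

in A — A dirty, B clean

[1] after Right: in B — A dirty, B clean
[2] after Right: in B — A dirty, B clean
[3] after Suck: in B — A dirty, B clean
[4] after Left: in A — A dirty, B clean
[5] after Right: in B — A dirty, B clean
[6] after Left: in A — A dirty, B clean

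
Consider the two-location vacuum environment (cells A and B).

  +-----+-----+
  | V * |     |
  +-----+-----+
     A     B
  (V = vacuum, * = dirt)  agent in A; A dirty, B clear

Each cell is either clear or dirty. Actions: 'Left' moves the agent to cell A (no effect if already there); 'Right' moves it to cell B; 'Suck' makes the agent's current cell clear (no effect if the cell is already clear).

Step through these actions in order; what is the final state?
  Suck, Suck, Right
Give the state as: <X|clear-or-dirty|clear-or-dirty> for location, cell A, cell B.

<B|clear|clear>

1. Suck → <A|clear|clear>
2. Suck → <A|clear|clear>
3. Right → <B|clear|clear>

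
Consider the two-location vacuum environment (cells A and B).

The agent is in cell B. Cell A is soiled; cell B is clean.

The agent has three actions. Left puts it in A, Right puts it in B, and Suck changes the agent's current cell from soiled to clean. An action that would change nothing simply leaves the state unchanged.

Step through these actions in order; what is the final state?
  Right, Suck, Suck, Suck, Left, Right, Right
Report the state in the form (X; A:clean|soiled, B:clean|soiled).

[1] after Right: (B; A:soiled, B:clean)
[2] after Suck: (B; A:soiled, B:clean)
[3] after Suck: (B; A:soiled, B:clean)
[4] after Suck: (B; A:soiled, B:clean)
[5] after Left: (A; A:soiled, B:clean)
[6] after Right: (B; A:soiled, B:clean)
[7] after Right: (B; A:soiled, B:clean)

(B; A:soiled, B:clean)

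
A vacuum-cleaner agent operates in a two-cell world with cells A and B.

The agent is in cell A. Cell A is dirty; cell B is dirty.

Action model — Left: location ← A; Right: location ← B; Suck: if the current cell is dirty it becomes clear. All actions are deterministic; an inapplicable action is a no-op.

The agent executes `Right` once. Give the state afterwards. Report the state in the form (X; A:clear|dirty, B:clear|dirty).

start: (A; A:dirty, B:dirty)
1) do Right; now (B; A:dirty, B:dirty)

(B; A:dirty, B:dirty)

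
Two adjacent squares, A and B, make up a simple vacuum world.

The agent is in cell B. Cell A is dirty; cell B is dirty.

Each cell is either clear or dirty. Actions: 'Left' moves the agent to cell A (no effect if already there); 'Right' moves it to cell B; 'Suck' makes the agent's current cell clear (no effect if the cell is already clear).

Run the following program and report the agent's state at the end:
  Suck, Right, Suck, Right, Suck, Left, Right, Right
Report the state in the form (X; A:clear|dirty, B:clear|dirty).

Suck (#1): (B; A:dirty, B:clear)
Right (#2): (B; A:dirty, B:clear)
Suck (#3): (B; A:dirty, B:clear)
Right (#4): (B; A:dirty, B:clear)
Suck (#5): (B; A:dirty, B:clear)
Left (#6): (A; A:dirty, B:clear)
Right (#7): (B; A:dirty, B:clear)
Right (#8): (B; A:dirty, B:clear)

(B; A:dirty, B:clear)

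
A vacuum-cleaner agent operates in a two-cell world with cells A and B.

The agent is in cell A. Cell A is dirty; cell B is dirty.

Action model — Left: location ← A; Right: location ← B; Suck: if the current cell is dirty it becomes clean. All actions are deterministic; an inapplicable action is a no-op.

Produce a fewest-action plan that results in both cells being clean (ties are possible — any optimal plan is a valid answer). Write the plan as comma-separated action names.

t=1 Suck ⇒ loc=A A=clean B=dirty
t=2 Right ⇒ loc=B A=clean B=dirty
t=3 Suck ⇒ loc=B A=clean B=clean
min 3: Suck A + move + Suck B

Suck, Right, Suck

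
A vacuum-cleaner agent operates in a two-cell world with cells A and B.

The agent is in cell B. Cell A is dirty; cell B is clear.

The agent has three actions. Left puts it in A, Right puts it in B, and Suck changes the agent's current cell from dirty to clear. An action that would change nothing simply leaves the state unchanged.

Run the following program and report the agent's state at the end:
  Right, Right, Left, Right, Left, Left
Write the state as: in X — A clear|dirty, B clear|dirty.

in A — A dirty, B clear

t=1 Right ⇒ in B — A dirty, B clear
t=2 Right ⇒ in B — A dirty, B clear
t=3 Left ⇒ in A — A dirty, B clear
t=4 Right ⇒ in B — A dirty, B clear
t=5 Left ⇒ in A — A dirty, B clear
t=6 Left ⇒ in A — A dirty, B clear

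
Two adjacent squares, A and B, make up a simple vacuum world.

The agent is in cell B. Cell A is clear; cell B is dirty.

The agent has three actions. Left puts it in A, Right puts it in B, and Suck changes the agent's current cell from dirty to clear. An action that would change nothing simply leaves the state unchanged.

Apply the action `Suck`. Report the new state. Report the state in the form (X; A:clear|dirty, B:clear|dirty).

(B; A:clear, B:clear)

start: (B; A:clear, B:dirty)
step 1/1 (Suck): (B; A:clear, B:clear)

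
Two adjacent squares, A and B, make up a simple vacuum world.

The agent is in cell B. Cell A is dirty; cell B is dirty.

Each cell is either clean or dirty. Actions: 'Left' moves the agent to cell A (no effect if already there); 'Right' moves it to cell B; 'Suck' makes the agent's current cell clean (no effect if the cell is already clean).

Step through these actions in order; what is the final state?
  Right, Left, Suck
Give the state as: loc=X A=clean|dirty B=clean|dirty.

loc=A A=clean B=dirty

1. Right → loc=B A=dirty B=dirty
2. Left → loc=A A=dirty B=dirty
3. Suck → loc=A A=clean B=dirty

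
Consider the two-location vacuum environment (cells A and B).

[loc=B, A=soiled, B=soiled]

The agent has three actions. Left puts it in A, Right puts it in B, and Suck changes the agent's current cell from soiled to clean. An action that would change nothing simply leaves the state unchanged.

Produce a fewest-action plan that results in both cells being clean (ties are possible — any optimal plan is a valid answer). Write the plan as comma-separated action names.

Suck, Left, Suck

t=1 Suck ⇒ <B|soiled|clean>
t=2 Left ⇒ <A|soiled|clean>
t=3 Suck ⇒ <A|clean|clean>
min 3: Suck B + move + Suck A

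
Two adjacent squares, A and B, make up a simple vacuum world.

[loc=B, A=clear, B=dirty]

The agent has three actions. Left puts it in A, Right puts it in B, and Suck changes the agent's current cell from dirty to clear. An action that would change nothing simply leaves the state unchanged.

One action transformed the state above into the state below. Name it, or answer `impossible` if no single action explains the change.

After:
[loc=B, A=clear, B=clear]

try  Left: (A; A:clear, B:dirty)
try Right: (B; A:clear, B:dirty)
try  Suck: (B; A:clear, B:clear)  ← match

Suck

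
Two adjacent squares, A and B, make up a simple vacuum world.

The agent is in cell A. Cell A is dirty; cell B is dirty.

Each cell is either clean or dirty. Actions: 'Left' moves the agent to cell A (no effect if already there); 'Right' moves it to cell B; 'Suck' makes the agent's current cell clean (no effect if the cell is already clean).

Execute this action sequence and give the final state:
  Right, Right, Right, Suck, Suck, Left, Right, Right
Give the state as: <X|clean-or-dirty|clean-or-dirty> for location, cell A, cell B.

<B|dirty|clean>

1. Right → <B|dirty|dirty>
2. Right → <B|dirty|dirty>
3. Right → <B|dirty|dirty>
4. Suck → <B|dirty|clean>
5. Suck → <B|dirty|clean>
6. Left → <A|dirty|clean>
7. Right → <B|dirty|clean>
8. Right → <B|dirty|clean>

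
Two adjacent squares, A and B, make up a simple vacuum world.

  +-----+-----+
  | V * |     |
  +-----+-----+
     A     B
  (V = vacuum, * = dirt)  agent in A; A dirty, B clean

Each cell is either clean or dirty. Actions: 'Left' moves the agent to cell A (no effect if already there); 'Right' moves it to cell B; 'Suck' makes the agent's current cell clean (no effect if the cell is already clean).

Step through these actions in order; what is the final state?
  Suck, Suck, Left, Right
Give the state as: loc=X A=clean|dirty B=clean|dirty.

Suck (#1): loc=A A=clean B=clean
Suck (#2): loc=A A=clean B=clean
Left (#3): loc=A A=clean B=clean
Right (#4): loc=B A=clean B=clean

loc=B A=clean B=clean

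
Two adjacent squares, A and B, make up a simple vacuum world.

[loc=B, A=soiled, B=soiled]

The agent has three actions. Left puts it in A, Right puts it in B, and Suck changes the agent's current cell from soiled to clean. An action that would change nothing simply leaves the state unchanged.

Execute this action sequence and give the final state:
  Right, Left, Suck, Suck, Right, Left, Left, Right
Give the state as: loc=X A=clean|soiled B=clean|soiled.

t=1 Right ⇒ loc=B A=soiled B=soiled
t=2 Left ⇒ loc=A A=soiled B=soiled
t=3 Suck ⇒ loc=A A=clean B=soiled
t=4 Suck ⇒ loc=A A=clean B=soiled
t=5 Right ⇒ loc=B A=clean B=soiled
t=6 Left ⇒ loc=A A=clean B=soiled
t=7 Left ⇒ loc=A A=clean B=soiled
t=8 Right ⇒ loc=B A=clean B=soiled

loc=B A=clean B=soiled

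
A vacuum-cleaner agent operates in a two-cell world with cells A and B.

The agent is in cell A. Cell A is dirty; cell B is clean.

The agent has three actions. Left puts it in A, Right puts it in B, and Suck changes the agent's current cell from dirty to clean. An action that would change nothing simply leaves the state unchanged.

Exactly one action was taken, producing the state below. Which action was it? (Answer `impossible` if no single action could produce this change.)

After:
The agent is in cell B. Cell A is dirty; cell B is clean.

try  Left: (A; A:dirty, B:clean)
try Right: (B; A:dirty, B:clean)  ← match
try  Suck: (A; A:clean, B:clean)

Right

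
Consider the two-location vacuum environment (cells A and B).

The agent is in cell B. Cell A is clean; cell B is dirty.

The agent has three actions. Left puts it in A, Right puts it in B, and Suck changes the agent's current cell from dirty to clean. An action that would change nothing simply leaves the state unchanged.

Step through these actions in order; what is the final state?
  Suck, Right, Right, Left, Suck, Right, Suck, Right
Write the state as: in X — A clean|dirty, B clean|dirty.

t=1 Suck ⇒ in B — A clean, B clean
t=2 Right ⇒ in B — A clean, B clean
t=3 Right ⇒ in B — A clean, B clean
t=4 Left ⇒ in A — A clean, B clean
t=5 Suck ⇒ in A — A clean, B clean
t=6 Right ⇒ in B — A clean, B clean
t=7 Suck ⇒ in B — A clean, B clean
t=8 Right ⇒ in B — A clean, B clean

in B — A clean, B clean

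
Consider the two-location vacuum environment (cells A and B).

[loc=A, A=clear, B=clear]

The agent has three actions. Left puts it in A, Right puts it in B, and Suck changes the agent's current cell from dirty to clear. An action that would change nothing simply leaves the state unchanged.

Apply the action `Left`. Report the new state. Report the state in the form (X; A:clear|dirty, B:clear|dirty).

(A; A:clear, B:clear)

start: (A; A:clear, B:clear)
t=1 Left ⇒ (A; A:clear, B:clear)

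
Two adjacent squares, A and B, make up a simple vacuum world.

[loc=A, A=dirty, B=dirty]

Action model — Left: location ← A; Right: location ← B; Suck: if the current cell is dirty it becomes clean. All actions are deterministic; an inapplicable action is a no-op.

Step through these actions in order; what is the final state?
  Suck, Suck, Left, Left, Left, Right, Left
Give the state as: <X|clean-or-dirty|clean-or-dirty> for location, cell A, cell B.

[1] after Suck: <A|clean|dirty>
[2] after Suck: <A|clean|dirty>
[3] after Left: <A|clean|dirty>
[4] after Left: <A|clean|dirty>
[5] after Left: <A|clean|dirty>
[6] after Right: <B|clean|dirty>
[7] after Left: <A|clean|dirty>

<A|clean|dirty>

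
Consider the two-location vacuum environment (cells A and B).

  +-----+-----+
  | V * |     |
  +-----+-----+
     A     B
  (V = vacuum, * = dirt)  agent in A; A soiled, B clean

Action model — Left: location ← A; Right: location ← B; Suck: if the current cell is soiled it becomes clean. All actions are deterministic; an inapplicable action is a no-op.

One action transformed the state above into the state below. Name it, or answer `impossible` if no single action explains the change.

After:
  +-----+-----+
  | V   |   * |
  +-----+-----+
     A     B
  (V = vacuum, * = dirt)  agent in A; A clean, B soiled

impossible

try  Left: <A|soiled|clean>
try Right: <B|soiled|clean>
try  Suck: <A|clean|clean>
no single action produces the after-state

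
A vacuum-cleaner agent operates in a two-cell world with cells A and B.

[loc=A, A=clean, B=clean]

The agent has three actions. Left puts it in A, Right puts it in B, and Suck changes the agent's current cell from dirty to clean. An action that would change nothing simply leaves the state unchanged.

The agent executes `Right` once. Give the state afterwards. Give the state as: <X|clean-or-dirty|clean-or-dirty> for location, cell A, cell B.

<B|clean|clean>

start: <A|clean|clean>
Right (#1): <B|clean|clean>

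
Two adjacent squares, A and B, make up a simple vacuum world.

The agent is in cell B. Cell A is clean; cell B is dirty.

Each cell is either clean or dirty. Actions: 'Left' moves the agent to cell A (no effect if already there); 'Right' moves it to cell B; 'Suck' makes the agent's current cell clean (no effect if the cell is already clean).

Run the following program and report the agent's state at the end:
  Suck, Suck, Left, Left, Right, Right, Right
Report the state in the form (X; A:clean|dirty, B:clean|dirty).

(B; A:clean, B:clean)

1) do Suck; now (B; A:clean, B:clean)
2) do Suck; now (B; A:clean, B:clean)
3) do Left; now (A; A:clean, B:clean)
4) do Left; now (A; A:clean, B:clean)
5) do Right; now (B; A:clean, B:clean)
6) do Right; now (B; A:clean, B:clean)
7) do Right; now (B; A:clean, B:clean)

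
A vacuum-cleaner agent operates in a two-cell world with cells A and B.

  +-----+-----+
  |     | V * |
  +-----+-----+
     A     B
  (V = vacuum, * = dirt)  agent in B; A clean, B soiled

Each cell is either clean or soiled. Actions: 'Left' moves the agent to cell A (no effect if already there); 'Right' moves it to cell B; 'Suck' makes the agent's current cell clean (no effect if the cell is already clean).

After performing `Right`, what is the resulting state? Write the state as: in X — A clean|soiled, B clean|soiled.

in B — A clean, B soiled

start: in B — A clean, B soiled
1) do Right; now in B — A clean, B soiled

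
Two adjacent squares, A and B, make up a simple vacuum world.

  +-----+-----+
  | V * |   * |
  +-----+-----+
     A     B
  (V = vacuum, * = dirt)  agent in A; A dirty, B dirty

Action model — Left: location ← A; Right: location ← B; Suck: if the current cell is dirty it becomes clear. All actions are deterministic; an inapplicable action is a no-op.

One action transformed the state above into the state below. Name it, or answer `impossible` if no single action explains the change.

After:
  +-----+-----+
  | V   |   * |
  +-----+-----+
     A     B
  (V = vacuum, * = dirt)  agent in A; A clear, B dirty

Suck

try  Left: in A — A dirty, B dirty
try Right: in B — A dirty, B dirty
try  Suck: in A — A clear, B dirty  ← match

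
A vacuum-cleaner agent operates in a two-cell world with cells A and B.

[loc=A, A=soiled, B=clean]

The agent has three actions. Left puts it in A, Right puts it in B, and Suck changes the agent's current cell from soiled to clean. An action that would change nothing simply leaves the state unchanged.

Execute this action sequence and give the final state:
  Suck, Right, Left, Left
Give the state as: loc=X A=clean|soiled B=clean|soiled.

[1] after Suck: loc=A A=clean B=clean
[2] after Right: loc=B A=clean B=clean
[3] after Left: loc=A A=clean B=clean
[4] after Left: loc=A A=clean B=clean

loc=A A=clean B=clean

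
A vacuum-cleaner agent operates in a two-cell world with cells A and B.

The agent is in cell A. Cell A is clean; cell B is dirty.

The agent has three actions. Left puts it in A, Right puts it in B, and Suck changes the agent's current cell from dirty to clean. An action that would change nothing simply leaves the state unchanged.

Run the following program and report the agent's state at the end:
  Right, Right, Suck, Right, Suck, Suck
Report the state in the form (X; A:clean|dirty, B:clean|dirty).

(B; A:clean, B:clean)

1) do Right; now (B; A:clean, B:dirty)
2) do Right; now (B; A:clean, B:dirty)
3) do Suck; now (B; A:clean, B:clean)
4) do Right; now (B; A:clean, B:clean)
5) do Suck; now (B; A:clean, B:clean)
6) do Suck; now (B; A:clean, B:clean)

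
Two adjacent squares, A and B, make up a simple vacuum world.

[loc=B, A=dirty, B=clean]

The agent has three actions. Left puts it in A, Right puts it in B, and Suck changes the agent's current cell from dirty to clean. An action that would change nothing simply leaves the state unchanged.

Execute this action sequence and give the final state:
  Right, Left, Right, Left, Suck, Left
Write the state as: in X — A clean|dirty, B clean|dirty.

1) do Right; now in B — A dirty, B clean
2) do Left; now in A — A dirty, B clean
3) do Right; now in B — A dirty, B clean
4) do Left; now in A — A dirty, B clean
5) do Suck; now in A — A clean, B clean
6) do Left; now in A — A clean, B clean

in A — A clean, B clean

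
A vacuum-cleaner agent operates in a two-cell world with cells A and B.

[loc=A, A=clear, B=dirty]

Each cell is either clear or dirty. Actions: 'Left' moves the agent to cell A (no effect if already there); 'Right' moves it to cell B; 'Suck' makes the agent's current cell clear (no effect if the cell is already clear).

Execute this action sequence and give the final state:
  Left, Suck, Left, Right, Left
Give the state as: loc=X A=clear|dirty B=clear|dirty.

1) do Left; now loc=A A=clear B=dirty
2) do Suck; now loc=A A=clear B=dirty
3) do Left; now loc=A A=clear B=dirty
4) do Right; now loc=B A=clear B=dirty
5) do Left; now loc=A A=clear B=dirty

loc=A A=clear B=dirty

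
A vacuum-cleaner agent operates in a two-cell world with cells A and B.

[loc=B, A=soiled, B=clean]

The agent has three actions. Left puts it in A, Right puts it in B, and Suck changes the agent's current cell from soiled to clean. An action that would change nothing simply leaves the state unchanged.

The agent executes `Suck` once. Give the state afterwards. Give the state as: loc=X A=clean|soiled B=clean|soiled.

loc=B A=soiled B=clean

start: loc=B A=soiled B=clean
Suck (#1): loc=B A=soiled B=clean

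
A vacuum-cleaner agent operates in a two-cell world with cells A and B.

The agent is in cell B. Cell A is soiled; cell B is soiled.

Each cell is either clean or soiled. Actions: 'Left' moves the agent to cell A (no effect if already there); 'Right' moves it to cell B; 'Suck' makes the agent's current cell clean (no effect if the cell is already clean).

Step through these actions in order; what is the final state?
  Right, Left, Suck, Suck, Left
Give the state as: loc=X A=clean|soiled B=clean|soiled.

loc=A A=clean B=soiled

Right (#1): loc=B A=soiled B=soiled
Left (#2): loc=A A=soiled B=soiled
Suck (#3): loc=A A=clean B=soiled
Suck (#4): loc=A A=clean B=soiled
Left (#5): loc=A A=clean B=soiled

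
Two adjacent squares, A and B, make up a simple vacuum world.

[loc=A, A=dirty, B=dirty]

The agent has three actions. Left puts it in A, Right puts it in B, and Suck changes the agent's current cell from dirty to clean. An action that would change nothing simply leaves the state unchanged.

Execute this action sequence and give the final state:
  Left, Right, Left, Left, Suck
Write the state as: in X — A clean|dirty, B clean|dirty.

in A — A clean, B dirty

[1] after Left: in A — A dirty, B dirty
[2] after Right: in B — A dirty, B dirty
[3] after Left: in A — A dirty, B dirty
[4] after Left: in A — A dirty, B dirty
[5] after Suck: in A — A clean, B dirty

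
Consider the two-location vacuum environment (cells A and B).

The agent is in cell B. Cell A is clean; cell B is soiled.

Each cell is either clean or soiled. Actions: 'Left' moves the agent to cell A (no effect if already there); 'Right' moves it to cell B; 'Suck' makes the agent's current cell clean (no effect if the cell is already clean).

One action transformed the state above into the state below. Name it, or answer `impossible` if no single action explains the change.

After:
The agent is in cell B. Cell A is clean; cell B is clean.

Suck

try  Left: <A|clean|soiled>
try Right: <B|clean|soiled>
try  Suck: <B|clean|clean>  ← match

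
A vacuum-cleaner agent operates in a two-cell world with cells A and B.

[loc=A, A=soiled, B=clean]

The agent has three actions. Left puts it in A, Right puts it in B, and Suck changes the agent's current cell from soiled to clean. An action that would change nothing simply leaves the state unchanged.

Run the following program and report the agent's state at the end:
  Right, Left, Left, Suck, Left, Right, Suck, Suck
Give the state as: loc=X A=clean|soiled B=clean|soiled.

step 1/8 (Right): loc=B A=soiled B=clean
step 2/8 (Left): loc=A A=soiled B=clean
step 3/8 (Left): loc=A A=soiled B=clean
step 4/8 (Suck): loc=A A=clean B=clean
step 5/8 (Left): loc=A A=clean B=clean
step 6/8 (Right): loc=B A=clean B=clean
step 7/8 (Suck): loc=B A=clean B=clean
step 8/8 (Suck): loc=B A=clean B=clean

loc=B A=clean B=clean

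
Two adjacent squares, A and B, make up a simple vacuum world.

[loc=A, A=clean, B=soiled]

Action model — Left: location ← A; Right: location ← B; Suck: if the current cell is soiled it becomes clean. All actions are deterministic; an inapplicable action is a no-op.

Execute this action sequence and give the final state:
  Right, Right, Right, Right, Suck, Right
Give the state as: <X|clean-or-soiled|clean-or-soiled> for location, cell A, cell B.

<B|clean|clean>

1. Right → <B|clean|soiled>
2. Right → <B|clean|soiled>
3. Right → <B|clean|soiled>
4. Right → <B|clean|soiled>
5. Suck → <B|clean|clean>
6. Right → <B|clean|clean>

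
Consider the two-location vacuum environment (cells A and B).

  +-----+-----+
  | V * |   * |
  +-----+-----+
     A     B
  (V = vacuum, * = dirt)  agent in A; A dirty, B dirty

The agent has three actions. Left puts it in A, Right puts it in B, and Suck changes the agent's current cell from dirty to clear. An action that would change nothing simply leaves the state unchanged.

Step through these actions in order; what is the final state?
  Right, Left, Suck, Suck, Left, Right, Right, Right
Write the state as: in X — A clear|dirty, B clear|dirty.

Right (#1): in B — A dirty, B dirty
Left (#2): in A — A dirty, B dirty
Suck (#3): in A — A clear, B dirty
Suck (#4): in A — A clear, B dirty
Left (#5): in A — A clear, B dirty
Right (#6): in B — A clear, B dirty
Right (#7): in B — A clear, B dirty
Right (#8): in B — A clear, B dirty

in B — A clear, B dirty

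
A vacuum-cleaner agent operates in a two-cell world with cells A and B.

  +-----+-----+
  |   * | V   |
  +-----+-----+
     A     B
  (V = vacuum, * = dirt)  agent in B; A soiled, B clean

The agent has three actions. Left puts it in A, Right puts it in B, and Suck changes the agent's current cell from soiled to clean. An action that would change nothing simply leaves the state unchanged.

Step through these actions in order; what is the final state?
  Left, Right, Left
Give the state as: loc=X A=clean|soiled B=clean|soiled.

loc=A A=soiled B=clean

1. Left → loc=A A=soiled B=clean
2. Right → loc=B A=soiled B=clean
3. Left → loc=A A=soiled B=clean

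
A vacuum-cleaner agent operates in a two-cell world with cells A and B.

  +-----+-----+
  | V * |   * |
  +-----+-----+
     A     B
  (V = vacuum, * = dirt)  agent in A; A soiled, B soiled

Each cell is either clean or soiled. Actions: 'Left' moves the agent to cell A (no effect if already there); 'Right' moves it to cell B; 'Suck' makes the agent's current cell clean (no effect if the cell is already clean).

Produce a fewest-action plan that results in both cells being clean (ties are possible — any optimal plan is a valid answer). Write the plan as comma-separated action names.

1. Suck → <A|clean|soiled>
2. Right → <B|clean|soiled>
3. Suck → <B|clean|clean>
min 3: Suck A + move + Suck B

Suck, Right, Suck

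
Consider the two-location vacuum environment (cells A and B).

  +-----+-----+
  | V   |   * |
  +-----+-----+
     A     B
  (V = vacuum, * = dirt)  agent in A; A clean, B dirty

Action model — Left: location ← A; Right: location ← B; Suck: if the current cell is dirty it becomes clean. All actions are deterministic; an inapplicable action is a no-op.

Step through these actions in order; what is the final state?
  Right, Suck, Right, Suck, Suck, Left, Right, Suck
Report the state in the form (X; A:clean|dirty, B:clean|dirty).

1. Right → (B; A:clean, B:dirty)
2. Suck → (B; A:clean, B:clean)
3. Right → (B; A:clean, B:clean)
4. Suck → (B; A:clean, B:clean)
5. Suck → (B; A:clean, B:clean)
6. Left → (A; A:clean, B:clean)
7. Right → (B; A:clean, B:clean)
8. Suck → (B; A:clean, B:clean)

(B; A:clean, B:clean)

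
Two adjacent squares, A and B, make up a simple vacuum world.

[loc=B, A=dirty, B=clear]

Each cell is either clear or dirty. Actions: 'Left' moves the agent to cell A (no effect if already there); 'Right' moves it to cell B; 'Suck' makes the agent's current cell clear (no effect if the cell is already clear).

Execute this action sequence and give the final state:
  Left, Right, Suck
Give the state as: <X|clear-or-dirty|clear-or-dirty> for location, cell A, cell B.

<B|dirty|clear>

step 1/3 (Left): <A|dirty|clear>
step 2/3 (Right): <B|dirty|clear>
step 3/3 (Suck): <B|dirty|clear>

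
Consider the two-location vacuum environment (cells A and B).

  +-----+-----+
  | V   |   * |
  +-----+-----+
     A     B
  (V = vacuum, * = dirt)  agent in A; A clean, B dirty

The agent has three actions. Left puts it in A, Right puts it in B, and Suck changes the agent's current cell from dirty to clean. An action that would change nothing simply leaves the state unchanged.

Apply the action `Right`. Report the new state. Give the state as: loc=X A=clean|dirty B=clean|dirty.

start: loc=A A=clean B=dirty
step 1/1 (Right): loc=B A=clean B=dirty

loc=B A=clean B=dirty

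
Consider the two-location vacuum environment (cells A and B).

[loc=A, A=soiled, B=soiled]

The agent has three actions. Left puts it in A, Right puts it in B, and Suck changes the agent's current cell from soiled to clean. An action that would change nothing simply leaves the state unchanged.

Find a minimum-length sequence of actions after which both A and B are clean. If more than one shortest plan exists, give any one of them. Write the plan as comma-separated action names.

Suck, Right, Suck

t=1 Suck ⇒ <A|clean|soiled>
t=2 Right ⇒ <B|clean|soiled>
t=3 Suck ⇒ <B|clean|clean>
min 3: Suck A + move + Suck B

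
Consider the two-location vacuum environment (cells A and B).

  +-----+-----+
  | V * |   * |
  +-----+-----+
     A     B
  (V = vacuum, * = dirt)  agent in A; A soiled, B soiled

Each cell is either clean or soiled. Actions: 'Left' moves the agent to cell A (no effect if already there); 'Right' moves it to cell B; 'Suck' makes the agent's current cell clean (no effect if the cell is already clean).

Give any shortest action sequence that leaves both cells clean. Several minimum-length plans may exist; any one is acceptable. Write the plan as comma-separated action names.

Suck, Right, Suck

step 1/3 (Suck): (A; A:clean, B:soiled)
step 2/3 (Right): (B; A:clean, B:soiled)
step 3/3 (Suck): (B; A:clean, B:clean)
min 3: Suck A + move + Suck B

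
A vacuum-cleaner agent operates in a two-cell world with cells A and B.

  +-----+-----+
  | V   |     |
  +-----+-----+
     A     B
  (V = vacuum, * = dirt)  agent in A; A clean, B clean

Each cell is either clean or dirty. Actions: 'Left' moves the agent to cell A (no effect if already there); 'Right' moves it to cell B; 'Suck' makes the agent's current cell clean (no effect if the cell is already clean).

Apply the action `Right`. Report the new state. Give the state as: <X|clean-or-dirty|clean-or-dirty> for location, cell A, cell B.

<B|clean|clean>

start: <A|clean|clean>
1. Right → <B|clean|clean>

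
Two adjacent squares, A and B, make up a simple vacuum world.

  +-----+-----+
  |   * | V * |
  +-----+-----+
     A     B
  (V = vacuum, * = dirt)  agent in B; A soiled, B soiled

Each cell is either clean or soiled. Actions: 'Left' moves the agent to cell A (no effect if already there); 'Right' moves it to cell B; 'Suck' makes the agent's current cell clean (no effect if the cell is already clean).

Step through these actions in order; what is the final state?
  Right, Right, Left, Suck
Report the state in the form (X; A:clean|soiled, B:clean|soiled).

(A; A:clean, B:soiled)

1) do Right; now (B; A:soiled, B:soiled)
2) do Right; now (B; A:soiled, B:soiled)
3) do Left; now (A; A:soiled, B:soiled)
4) do Suck; now (A; A:clean, B:soiled)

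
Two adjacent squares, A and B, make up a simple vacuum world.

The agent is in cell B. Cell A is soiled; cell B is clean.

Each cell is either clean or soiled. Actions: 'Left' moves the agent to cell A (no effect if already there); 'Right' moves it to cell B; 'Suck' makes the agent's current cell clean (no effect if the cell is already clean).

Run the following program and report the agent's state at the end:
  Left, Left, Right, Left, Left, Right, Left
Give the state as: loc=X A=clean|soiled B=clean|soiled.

1. Left → loc=A A=soiled B=clean
2. Left → loc=A A=soiled B=clean
3. Right → loc=B A=soiled B=clean
4. Left → loc=A A=soiled B=clean
5. Left → loc=A A=soiled B=clean
6. Right → loc=B A=soiled B=clean
7. Left → loc=A A=soiled B=clean

loc=A A=soiled B=clean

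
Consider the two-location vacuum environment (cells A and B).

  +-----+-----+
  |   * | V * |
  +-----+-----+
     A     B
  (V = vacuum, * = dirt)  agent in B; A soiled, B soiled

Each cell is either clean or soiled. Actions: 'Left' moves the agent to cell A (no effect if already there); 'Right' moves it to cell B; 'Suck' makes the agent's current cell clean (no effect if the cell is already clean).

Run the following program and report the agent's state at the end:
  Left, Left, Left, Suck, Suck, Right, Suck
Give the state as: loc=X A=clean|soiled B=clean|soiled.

step 1/7 (Left): loc=A A=soiled B=soiled
step 2/7 (Left): loc=A A=soiled B=soiled
step 3/7 (Left): loc=A A=soiled B=soiled
step 4/7 (Suck): loc=A A=clean B=soiled
step 5/7 (Suck): loc=A A=clean B=soiled
step 6/7 (Right): loc=B A=clean B=soiled
step 7/7 (Suck): loc=B A=clean B=clean

loc=B A=clean B=clean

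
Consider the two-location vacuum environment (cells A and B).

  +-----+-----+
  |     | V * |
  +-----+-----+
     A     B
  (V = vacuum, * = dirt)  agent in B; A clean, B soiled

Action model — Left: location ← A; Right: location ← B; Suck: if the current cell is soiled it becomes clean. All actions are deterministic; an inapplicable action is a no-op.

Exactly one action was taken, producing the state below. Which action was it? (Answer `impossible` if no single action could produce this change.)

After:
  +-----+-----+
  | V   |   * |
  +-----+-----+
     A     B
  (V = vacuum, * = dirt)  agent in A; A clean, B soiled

Left

try  Left: in A — A clean, B soiled  ← match
try Right: in B — A clean, B soiled
try  Suck: in B — A clean, B clean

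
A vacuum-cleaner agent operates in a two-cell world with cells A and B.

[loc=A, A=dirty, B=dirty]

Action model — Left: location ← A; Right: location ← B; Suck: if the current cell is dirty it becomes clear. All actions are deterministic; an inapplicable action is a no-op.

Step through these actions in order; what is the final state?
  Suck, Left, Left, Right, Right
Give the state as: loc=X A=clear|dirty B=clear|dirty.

loc=B A=clear B=dirty

t=1 Suck ⇒ loc=A A=clear B=dirty
t=2 Left ⇒ loc=A A=clear B=dirty
t=3 Left ⇒ loc=A A=clear B=dirty
t=4 Right ⇒ loc=B A=clear B=dirty
t=5 Right ⇒ loc=B A=clear B=dirty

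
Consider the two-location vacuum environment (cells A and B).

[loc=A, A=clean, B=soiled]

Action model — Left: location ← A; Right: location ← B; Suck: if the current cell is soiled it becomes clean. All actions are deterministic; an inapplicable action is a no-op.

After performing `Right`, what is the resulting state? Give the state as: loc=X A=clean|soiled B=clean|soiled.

start: loc=A A=clean B=soiled
t=1 Right ⇒ loc=B A=clean B=soiled

loc=B A=clean B=soiled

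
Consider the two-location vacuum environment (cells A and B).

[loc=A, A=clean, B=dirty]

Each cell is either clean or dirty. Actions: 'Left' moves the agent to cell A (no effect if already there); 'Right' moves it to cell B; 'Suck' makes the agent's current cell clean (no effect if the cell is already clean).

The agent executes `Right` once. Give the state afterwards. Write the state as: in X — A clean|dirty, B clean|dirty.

start: in A — A clean, B dirty
[1] after Right: in B — A clean, B dirty

in B — A clean, B dirty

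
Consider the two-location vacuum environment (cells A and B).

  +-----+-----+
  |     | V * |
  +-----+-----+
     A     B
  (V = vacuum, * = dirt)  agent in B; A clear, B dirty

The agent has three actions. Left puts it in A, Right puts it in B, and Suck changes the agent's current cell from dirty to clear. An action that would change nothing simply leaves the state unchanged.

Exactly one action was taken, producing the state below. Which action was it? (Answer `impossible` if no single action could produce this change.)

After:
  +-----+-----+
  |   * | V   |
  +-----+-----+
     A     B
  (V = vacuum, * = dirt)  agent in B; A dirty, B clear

impossible

try  Left: in A — A clear, B dirty
try Right: in B — A clear, B dirty
try  Suck: in B — A clear, B clear
no single action produces the after-state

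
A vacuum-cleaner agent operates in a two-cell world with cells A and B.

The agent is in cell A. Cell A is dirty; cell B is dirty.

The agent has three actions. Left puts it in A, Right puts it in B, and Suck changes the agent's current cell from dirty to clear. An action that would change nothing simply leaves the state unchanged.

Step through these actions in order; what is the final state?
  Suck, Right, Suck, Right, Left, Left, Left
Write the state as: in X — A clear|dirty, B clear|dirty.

in A — A clear, B clear

t=1 Suck ⇒ in A — A clear, B dirty
t=2 Right ⇒ in B — A clear, B dirty
t=3 Suck ⇒ in B — A clear, B clear
t=4 Right ⇒ in B — A clear, B clear
t=5 Left ⇒ in A — A clear, B clear
t=6 Left ⇒ in A — A clear, B clear
t=7 Left ⇒ in A — A clear, B clear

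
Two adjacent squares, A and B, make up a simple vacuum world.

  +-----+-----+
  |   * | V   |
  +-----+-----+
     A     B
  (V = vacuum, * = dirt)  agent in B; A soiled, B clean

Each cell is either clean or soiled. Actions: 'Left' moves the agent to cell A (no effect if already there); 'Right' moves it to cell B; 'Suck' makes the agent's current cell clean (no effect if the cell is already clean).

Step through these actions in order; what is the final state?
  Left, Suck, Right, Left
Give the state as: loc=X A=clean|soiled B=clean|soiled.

Left (#1): loc=A A=soiled B=clean
Suck (#2): loc=A A=clean B=clean
Right (#3): loc=B A=clean B=clean
Left (#4): loc=A A=clean B=clean

loc=A A=clean B=clean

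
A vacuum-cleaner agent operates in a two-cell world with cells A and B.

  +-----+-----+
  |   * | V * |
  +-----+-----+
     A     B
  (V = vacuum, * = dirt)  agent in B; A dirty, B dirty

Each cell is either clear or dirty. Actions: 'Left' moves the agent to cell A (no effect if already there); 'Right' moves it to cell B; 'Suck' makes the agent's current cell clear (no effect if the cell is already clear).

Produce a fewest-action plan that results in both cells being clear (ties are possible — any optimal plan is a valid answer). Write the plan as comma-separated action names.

Suck, Left, Suck

[1] after Suck: loc=B A=dirty B=clear
[2] after Left: loc=A A=dirty B=clear
[3] after Suck: loc=A A=clear B=clear
min 3: Suck B + move + Suck A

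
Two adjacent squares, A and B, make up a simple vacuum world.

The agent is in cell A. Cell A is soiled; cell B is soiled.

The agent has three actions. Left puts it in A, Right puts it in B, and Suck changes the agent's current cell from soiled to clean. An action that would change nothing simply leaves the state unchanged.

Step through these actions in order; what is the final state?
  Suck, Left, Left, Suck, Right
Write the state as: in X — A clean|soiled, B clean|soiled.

in B — A clean, B soiled

1. Suck → in A — A clean, B soiled
2. Left → in A — A clean, B soiled
3. Left → in A — A clean, B soiled
4. Suck → in A — A clean, B soiled
5. Right → in B — A clean, B soiled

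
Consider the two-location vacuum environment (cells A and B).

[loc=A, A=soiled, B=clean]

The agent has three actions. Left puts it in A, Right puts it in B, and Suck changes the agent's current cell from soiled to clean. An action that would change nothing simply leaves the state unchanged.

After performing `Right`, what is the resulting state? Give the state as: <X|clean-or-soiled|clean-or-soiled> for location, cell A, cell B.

start: <A|soiled|clean>
step 1/1 (Right): <B|soiled|clean>

<B|soiled|clean>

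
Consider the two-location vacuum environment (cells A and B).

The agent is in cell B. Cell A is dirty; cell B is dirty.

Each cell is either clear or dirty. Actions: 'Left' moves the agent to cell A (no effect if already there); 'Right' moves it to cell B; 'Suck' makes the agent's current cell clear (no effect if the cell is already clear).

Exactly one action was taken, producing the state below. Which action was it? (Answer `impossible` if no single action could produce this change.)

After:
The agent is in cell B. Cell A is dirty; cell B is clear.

try  Left: <A|dirty|dirty>
try Right: <B|dirty|dirty>
try  Suck: <B|dirty|clear>  ← match

Suck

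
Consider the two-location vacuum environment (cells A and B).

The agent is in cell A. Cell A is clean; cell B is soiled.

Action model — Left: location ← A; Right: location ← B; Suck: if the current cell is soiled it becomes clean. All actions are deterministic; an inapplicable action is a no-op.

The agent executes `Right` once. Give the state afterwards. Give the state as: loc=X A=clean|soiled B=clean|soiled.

start: loc=A A=clean B=soiled
[1] after Right: loc=B A=clean B=soiled

loc=B A=clean B=soiled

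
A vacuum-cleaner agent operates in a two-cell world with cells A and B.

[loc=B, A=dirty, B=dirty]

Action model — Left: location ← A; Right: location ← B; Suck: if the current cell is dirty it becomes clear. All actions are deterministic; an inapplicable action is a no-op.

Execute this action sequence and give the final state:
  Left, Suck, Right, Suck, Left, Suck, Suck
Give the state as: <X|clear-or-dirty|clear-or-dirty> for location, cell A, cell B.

<A|clear|clear>

1. Left → <A|dirty|dirty>
2. Suck → <A|clear|dirty>
3. Right → <B|clear|dirty>
4. Suck → <B|clear|clear>
5. Left → <A|clear|clear>
6. Suck → <A|clear|clear>
7. Suck → <A|clear|clear>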